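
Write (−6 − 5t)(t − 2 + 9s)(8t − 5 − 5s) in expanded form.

(−6 − 5t)(t − 2 + 9s)(8t − 5 − 5s)
= (−6t + 12 − 54s − 5t² + 10t − 45st)(8t − 5 − 5s)    [distributive law]
= (4t + 12 − 54s − 5t² − 45st)(8t − 5 − 5s)    [combine like terms]
= 32t² − 20t − 20st + 96t − 60 − 60s − 432st + 270s + 270s² − 40t³ + 25t² + 25st² − 360st² + 225st + 225s²t    [distributive law]
= 57t² + 76t − 227st − 60 + 210s + 270s² − 40t³ − 335st² + 225s²t    [combine like terms]

57t² + 76t − 227st − 60 + 210s + 270s² − 40t³ − 335st² + 225s²t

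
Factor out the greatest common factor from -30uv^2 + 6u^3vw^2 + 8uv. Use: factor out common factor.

2uv(-15v + 3u^2w^2 + 4)

-30uv^2 + 6u^3vw^2 + 8uv
= 2(-15uv^2 + 3u^3vw^2 + 4uv)    [factor out 2]
= 2uv(-15v + 3u^2w^2 + 4)    [factor out uv]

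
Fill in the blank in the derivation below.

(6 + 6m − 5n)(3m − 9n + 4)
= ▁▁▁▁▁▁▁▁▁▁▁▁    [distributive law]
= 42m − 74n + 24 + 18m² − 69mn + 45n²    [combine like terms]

Applying distributive law to the line above:

18m − 54n + 24 + 18m² − 54mn + 24m − 15mn + 45n² − 20n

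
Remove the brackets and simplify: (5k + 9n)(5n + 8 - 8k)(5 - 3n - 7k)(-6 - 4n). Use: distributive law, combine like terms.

4354kn + 4480kn^2 + 696kn^3 - 774k^2n - 1796k^2n^2 - 1200k + 2880k^2 - 1680k^3 - 1120k^3n - 1494n^2 + 774n^3 + 540n^4 - 2160n

(5k + 9n)(5n + 8 - 8k)(5 - 3n - 7k)(-6 - 4n)
= (25kn + 40k - 40k^2 + 45n^2 + 72n - 72kn)(5 - 3n - 7k)(-6 - 4n)    [distributive law]
= (-47kn + 40k - 40k^2 + 45n^2 + 72n)(5 - 3n - 7k)(-6 - 4n)    [combine like terms]
= (-235kn + 141kn^2 + 329k^2n + 200k - 120kn - 280k^2 - 200k^2 + 120k^2n + 280k^3 + 225n^2 - 135n^3 - 315kn^2 + 360n - 216n^2 - 504kn)(-6 - 4n)    [distributive law]
= (-859kn - 174kn^2 + 449k^2n + 200k - 480k^2 + 280k^3 + 9n^2 - 135n^3 + 360n)(-6 - 4n)    [combine like terms]
= 5154kn + 3436kn^2 + 1044kn^2 + 696kn^3 - 2694k^2n - 1796k^2n^2 - 1200k - 800kn + 2880k^2 + 1920k^2n - 1680k^3 - 1120k^3n - 54n^2 - 36n^3 + 810n^3 + 540n^4 - 2160n - 1440n^2    [distributive law]
= 4354kn + 4480kn^2 + 696kn^3 - 774k^2n - 1796k^2n^2 - 1200k + 2880k^2 - 1680k^3 - 1120k^3n - 1494n^2 + 774n^3 + 540n^4 - 2160n    [combine like terms]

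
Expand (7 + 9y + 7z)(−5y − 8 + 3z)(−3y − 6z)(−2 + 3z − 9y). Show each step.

(7 + 9y + 7z)(−5y − 8 + 3z)(−3y − 6z)(−2 + 3z − 9y)
= (−35y − 56 + 21z − 45y^2 − 72y + 27yz − 35yz − 56z + 21z^2)(−3y − 6z)(−2 + 3z − 9y)    [distributive law]
= (−107y − 56 − 35z − 45y^2 − 8yz + 21z^2)(−3y − 6z)(−2 + 3z − 9y)    [combine like terms]
= (321y^2 + 642yz + 168y + 336z + 105yz + 210z^2 + 135y^3 + 270y^2z + 24y^2z + 48yz^2 − 63yz^2 − 126z^3)(−2 + 3z − 9y)    [distributive law]
= (321y^2 + 747yz + 168y + 336z + 210z^2 + 135y^3 + 294y^2z − 15yz^2 − 126z^3)(−2 + 3z − 9y)    [combine like terms]
= −642y^2 + 963y^2z − 2889y^3 − 1494yz + 2241yz^2 − 6723y^2z − 336y + 504yz − 1512y^2 − 672z + 1008z^2 − 3024yz − 420z^2 + 630z^3 − 1890yz^2 − 270y^3 + 405y^3z − 1215y^4 − 588y^2z + 882y^2z^2 − 2646y^3z + 30yz^2 − 45yz^3 + 135y^2z^2 + 252z^3 − 378z^4 + 1134yz^3    [distributive law]
= −2154y^2 − 6348y^2z − 3159y^3 − 4014yz + 381yz^2 − 336y − 672z + 588z^2 + 882z^3 − 2241y^3z − 1215y^4 + 1017y^2z^2 + 1089yz^3 − 378z^4    [combine like terms]

−2154y^2 − 6348y^2z − 3159y^3 − 4014yz + 381yz^2 − 336y − 672z + 588z^2 + 882z^3 − 2241y^3z − 1215y^4 + 1017y^2z^2 + 1089yz^3 − 378z^4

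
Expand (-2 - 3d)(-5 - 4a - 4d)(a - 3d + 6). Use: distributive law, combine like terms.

(-2 - 3d)(-5 - 4a - 4d)(a - 3d + 6)
= (10 + 8a + 8d + 15d + 12ad + 12d²)(a - 3d + 6)    [distributive law]
= (10 + 8a + 23d + 12ad + 12d²)(a - 3d + 6)    [combine like terms]
= 10a - 30d + 60 + 8a² - 24ad + 48a + 23ad - 69d² + 138d + 12a²d - 36ad² + 72ad + 12ad² - 36d³ + 72d²    [distributive law]
= 58a + 108d + 60 + 8a² + 71ad + 3d² + 12a²d - 24ad² - 36d³    [combine like terms]

58a + 108d + 60 + 8a² + 71ad + 3d² + 12a²d - 24ad² - 36d³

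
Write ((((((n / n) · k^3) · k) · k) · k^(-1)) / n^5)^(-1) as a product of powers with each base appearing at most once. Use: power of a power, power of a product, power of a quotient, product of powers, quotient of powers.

k^(-4)n^5

((((((n / n) · k^3) · k) · k) · k^(-1)) / n^5)^(-1)
= ((((((n / n) · k^3) · k) · k) · k^(-1))^(-1)) / ((n^5)^(-1))    [power of a quotient]
= ((((((n / n) · k^3) · k) · k)^(-1)) · ((k^(-1))^(-1))) / ((n^5)^(-1))    [power of a product]
= ((((((n / n) · k^3) · k)^(-1)) · (k^(-1))) · ((k^(-1))^(-1))) / ((n^5)^(-1))    [power of a product]
= ((((((n / n) · k^3)^(-1)) · (k^(-1))) · (k^(-1))) · ((k^(-1))^(-1))) / ((n^5)^(-1))    [power of a product]
= ((((((n / n)^(-1)) · ((k^3)^(-1))) · (k^(-1))) · (k^(-1))) · ((k^(-1))^(-1))) / ((n^5)^(-1))    [power of a product]
= ((((((n^(-1)) / (n^(-1))) · ((k^3)^(-1))) · (k^(-1))) · (k^(-1))) · ((k^(-1))^(-1))) / ((n^5)^(-1))    [power of a quotient]
= ((((n^0 · ((k^3)^(-1))) · (k^(-1))) · (k^(-1))) · ((k^(-1))^(-1))) / ((n^5)^(-1))    [quotient of powers]
= ((((n^0 · k^(-3)) · (k^(-1))) · (k^(-1))) · ((k^(-1))^(-1))) / ((n^5)^(-1))    [power of a power]
= ((((n^0 · k^(-3)) · k^(-1)) · k^(-1)) · k) / ((n^5)^(-1))    [power of a power]
= ((((n^0 · k^(-3)) · k^(-1)) · k^(-1)) · k) / n^(-5)    [power of a power]
= k^(-4)n^5    [quotient of powers; product of powers]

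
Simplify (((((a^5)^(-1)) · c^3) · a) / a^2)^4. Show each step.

(((((a^5)^(-1)) · c^3) · a) / a^2)^4
= (((((a^5)^(-1)) · c^3) · a)^4) / ((a^2)^4)    [power of a quotient]
= (((((a^5)^(-1)) · c^3)^4) · (a^4)) / ((a^2)^4)    [power of a product]
= (((((a^5)^(-1))^4) · ((c^3)^4)) · (a^4)) / ((a^2)^4)    [power of a product]
= ((((a^5)^(-4)) · ((c^3)^4)) · (a^4)) / ((a^2)^4)    [power of a power]
= ((a^(-20) · ((c^3)^4)) · (a^4)) / ((a^2)^4)    [power of a power]
= ((a^(-20) · c^12) · (a^4)) / ((a^2)^4)    [power of a power]
= ((a^(-20) · c^12) · a^4) / a^8    [power of a power]
= a^(-24)c^12    [quotient of powers; product of powers]

a^(-24)c^12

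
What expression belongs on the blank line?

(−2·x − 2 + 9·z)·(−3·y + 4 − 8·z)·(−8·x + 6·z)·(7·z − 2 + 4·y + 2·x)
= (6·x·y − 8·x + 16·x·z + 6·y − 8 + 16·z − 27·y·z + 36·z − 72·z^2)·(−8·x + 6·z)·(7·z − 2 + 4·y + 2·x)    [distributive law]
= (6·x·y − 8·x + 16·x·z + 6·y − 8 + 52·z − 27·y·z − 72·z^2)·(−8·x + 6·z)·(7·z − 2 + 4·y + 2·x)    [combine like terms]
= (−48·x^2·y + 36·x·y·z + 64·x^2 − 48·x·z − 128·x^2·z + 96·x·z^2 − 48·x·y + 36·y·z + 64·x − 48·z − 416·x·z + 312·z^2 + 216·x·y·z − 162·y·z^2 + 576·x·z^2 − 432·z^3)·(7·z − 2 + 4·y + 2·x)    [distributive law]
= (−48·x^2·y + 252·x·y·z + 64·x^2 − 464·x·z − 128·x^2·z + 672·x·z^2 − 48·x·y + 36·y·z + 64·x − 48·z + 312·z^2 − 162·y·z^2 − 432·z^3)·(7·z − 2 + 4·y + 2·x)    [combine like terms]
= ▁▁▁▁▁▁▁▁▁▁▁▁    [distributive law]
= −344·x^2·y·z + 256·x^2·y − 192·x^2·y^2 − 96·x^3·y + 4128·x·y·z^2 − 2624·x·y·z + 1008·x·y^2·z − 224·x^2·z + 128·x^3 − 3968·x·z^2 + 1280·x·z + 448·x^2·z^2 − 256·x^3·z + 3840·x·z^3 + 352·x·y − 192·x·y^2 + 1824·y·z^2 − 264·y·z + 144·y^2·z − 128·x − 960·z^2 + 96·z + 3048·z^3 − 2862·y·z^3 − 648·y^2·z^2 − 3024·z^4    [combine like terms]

Applying distributive law to the line above:

−336·x^2·y·z + 96·x^2·y − 192·x^2·y^2 − 96·x^3·y + 1764·x·y·z^2 − 504·x·y·z + 1008·x·y^2·z + 504·x^2·y·z + 448·x^2·z − 128·x^2 + 256·x^2·y + 128·x^3 − 3248·x·z^2 + 928·x·z − 1856·x·y·z − 928·x^2·z − 896·x^2·z^2 + 256·x^2·z − 512·x^2·y·z − 256·x^3·z + 4704·x·z^3 − 1344·x·z^2 + 2688·x·y·z^2 + 1344·x^2·z^2 − 336·x·y·z + 96·x·y − 192·x·y^2 − 96·x^2·y + 252·y·z^2 − 72·y·z + 144·y^2·z + 72·x·y·z + 448·x·z − 128·x + 256·x·y + 128·x^2 − 336·z^2 + 96·z − 192·y·z − 96·x·z + 2184·z^3 − 624·z^2 + 1248·y·z^2 + 624·x·z^2 − 1134·y·z^3 + 324·y·z^2 − 648·y^2·z^2 − 324·x·y·z^2 − 3024·z^4 + 864·z^3 − 1728·y·z^3 − 864·x·z^3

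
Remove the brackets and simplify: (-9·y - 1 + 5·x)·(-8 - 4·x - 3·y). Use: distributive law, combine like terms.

75·y + 21·x·y + 27·y^2 + 8 - 36·x - 20·x^2

(-9·y - 1 + 5·x)·(-8 - 4·x - 3·y)
= 72·y + 36·x·y + 27·y^2 + 8 + 4·x + 3·y - 40·x - 20·x^2 - 15·x·y    [distributive law]
= 75·y + 21·x·y + 27·y^2 + 8 - 36·x - 20·x^2    [combine like terms]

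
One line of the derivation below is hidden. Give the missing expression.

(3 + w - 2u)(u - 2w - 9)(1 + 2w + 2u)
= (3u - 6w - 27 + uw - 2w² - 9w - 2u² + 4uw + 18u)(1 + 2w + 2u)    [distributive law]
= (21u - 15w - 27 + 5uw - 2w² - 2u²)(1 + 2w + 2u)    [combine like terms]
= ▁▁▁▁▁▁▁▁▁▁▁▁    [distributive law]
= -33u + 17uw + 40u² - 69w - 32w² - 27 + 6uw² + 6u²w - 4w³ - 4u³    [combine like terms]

Applying distributive law to the line above:

21u + 42uw + 42u² - 15w - 30w² - 30uw - 27 - 54w - 54u + 5uw + 10uw² + 10u²w - 2w² - 4w³ - 4uw² - 2u² - 4u²w - 4u³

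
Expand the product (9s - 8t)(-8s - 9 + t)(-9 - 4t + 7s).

(9s - 8t)(-8s - 9 + t)(-9 - 4t + 7s)
= (-72s^2 - 81s + 9st + 64st + 72t - 8t^2)(-9 - 4t + 7s)    [distributive law]
= (-72s^2 - 81s + 73st + 72t - 8t^2)(-9 - 4t + 7s)    [combine like terms]
= 648s^2 + 288s^2t - 504s^3 + 729s + 324st - 567s^2 - 657st - 292st^2 + 511s^2t - 648t - 288t^2 + 504st + 72t^2 + 32t^3 - 56st^2    [distributive law]
= 81s^2 + 799s^2t - 504s^3 + 729s + 171st - 348st^2 - 648t - 216t^2 + 32t^3    [combine like terms]

81s^2 + 799s^2t - 504s^3 + 729s + 171st - 348st^2 - 648t - 216t^2 + 32t^3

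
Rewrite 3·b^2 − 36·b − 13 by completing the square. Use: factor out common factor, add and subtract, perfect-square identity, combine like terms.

3(b − 6)^2 − 121

3·b^2 − 36·b − 13
= 3(b^2 − 12·b) − 13    [factor out 3 from the b-terms]
= 3(b^2 − 12·b + 36 − 36) − 13    [add and subtract 36 inside the bracket]
= 3(b − 6)^2 − 108 − 13    [perfect-square identity]
= 3(b − 6)^2 − 121    [combine constants]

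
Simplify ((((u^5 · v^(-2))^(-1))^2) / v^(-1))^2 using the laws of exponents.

u^(-20)·v^10

((((u^5 · v^(-2))^(-1))^2) / v^(-1))^2
= ((((u^5 · v^(-2))^(-1))^2)^2) / ((v^(-1))^2)    [power of a quotient]
= (((u^5 · v^(-2))^(-1))^4) / ((v^(-1))^2)    [power of a power]
= ((u^5 · v^(-2))^(-4)) / ((v^(-1))^2)    [power of a power]
= (((u^5)^(-4)) · ((v^(-2))^(-4))) / ((v^(-1))^2)    [power of a product]
= (u^(-20) · ((v^(-2))^(-4))) / ((v^(-1))^2)    [power of a power]
= (u^(-20) · v^8) / ((v^(-1))^2)    [power of a power]
= (u^(-20) · v^8) / v^(-2)    [power of a power]
= u^(-20)·v^10    [quotient of powers]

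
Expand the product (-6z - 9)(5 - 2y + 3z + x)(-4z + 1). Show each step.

210z² + 123z - 48yz² - 60yz + 72z³ + 24xz² + 30xz - 45 + 18y - 9x

(-6z - 9)(5 - 2y + 3z + x)(-4z + 1)
= (-30z + 12yz - 18z² - 6xz - 45 + 18y - 27z - 9x)(-4z + 1)    [distributive law]
= (-57z + 12yz - 18z² - 6xz - 45 + 18y - 9x)(-4z + 1)    [combine like terms]
= 228z² - 57z - 48yz² + 12yz + 72z³ - 18z² + 24xz² - 6xz + 180z - 45 - 72yz + 18y + 36xz - 9x    [distributive law]
= 210z² + 123z - 48yz² - 60yz + 72z³ + 24xz² + 30xz - 45 + 18y - 9x    [combine like terms]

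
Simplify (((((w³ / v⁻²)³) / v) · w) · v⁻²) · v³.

(((((w³ / v⁻²)³) / v) · w) · v⁻²) · v³
= ((((((w³)³) / ((v⁻²)³)) / v) · w) · v⁻²) · v³    [power of a quotient]
= ((((w⁹ / ((v⁻²)³)) / v) · w) · v⁻²) · v³    [power of a power]
= ((((w⁹ / v⁻⁶) / v) · w) · v⁻²) · v³    [power of a power]
= v⁶·w¹⁰    [quotient of powers; product of powers]

v⁶·w¹⁰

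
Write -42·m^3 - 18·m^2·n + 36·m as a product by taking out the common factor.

6·m(-7·m^2 - 3·m·n + 6)

-42·m^3 - 18·m^2·n + 36·m
= 6(-7·m^3 - 3·m^2·n + 6·m)    [factor out 6]
= 6·m(-7·m^2 - 3·m·n + 6)    [factor out m]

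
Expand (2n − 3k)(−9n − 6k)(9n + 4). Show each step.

−162n³ − 72n² + 135kn² + 60kn + 162k²n + 72k²

(2n − 3k)(−9n − 6k)(9n + 4)
= (−18n² − 12kn + 27kn + 18k²)(9n + 4)    [distributive law]
= (−18n² + 15kn + 18k²)(9n + 4)    [combine like terms]
= −162n³ − 72n² + 135kn² + 60kn + 162k²n + 72k²    [distributive law]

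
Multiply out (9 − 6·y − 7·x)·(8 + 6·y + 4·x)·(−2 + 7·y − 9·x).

(9 − 6·y − 7·x)·(8 + 6·y + 4·x)·(−2 + 7·y − 9·x)
= (72 + 54·y + 36·x − 48·y − 36·y² − 24·x·y − 56·x − 42·x·y − 28·x²)·(−2 + 7·y − 9·x)    [distributive law]
= (72 + 6·y − 20·x − 36·y² − 66·x·y − 28·x²)·(−2 + 7·y − 9·x)    [combine like terms]
= −144 + 504·y − 648·x − 12·y + 42·y² − 54·x·y + 40·x − 140·x·y + 180·x² + 72·y² − 252·y³ + 324·x·y² + 132·x·y − 462·x·y² + 594·x²·y + 56·x² − 196·x²·y + 252·x³    [distributive law]
= −144 + 492·y − 608·x + 114·y² − 62·x·y + 236·x² − 252·y³ − 138·x·y² + 398·x²·y + 252·x³    [combine like terms]

−144 + 492·y − 608·x + 114·y² − 62·x·y + 236·x² − 252·y³ − 138·x·y² + 398·x²·y + 252·x³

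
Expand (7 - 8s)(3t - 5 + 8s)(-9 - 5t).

-14t - 105t^2 + 315 - 864s - 264st + 120st^2 + 576s^2 + 320s^2t

(7 - 8s)(3t - 5 + 8s)(-9 - 5t)
= (21t - 35 + 56s - 24st + 40s - 64s^2)(-9 - 5t)    [distributive law]
= (21t - 35 + 96s - 24st - 64s^2)(-9 - 5t)    [combine like terms]
= -189t - 105t^2 + 315 + 175t - 864s - 480st + 216st + 120st^2 + 576s^2 + 320s^2t    [distributive law]
= -14t - 105t^2 + 315 - 864s - 264st + 120st^2 + 576s^2 + 320s^2t    [combine like terms]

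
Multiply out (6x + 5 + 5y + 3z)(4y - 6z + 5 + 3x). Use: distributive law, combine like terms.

(6x + 5 + 5y + 3z)(4y - 6z + 5 + 3x)
= 24xy - 36xz + 30x + 18x^2 + 20y - 30z + 25 + 15x + 20y^2 - 30yz + 25y + 15xy + 12yz - 18z^2 + 15z + 9xz    [distributive law]
= 39xy - 27xz + 45x + 18x^2 + 45y - 15z + 25 + 20y^2 - 18yz - 18z^2    [combine like terms]

39xy - 27xz + 45x + 18x^2 + 45y - 15z + 25 + 20y^2 - 18yz - 18z^2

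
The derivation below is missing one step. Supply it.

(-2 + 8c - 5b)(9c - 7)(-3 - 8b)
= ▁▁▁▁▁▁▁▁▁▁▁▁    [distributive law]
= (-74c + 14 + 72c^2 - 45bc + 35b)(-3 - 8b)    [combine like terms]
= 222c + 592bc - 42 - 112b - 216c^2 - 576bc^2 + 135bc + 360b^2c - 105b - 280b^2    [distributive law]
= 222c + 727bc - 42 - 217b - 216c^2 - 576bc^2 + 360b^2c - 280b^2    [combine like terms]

Applying distributive law to the line above:

(-18c + 14 + 72c^2 - 56c - 45bc + 35b)(-3 - 8b)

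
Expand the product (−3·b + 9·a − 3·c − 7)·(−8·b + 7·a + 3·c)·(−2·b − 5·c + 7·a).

−48·b^3 − 150·b^2·c + 354·a·b^2 + 558·a·b·c − 777·a^2·b − 57·b·c^2 − 273·a^2·c + 441·a^3 − 93·a·c^2 + 45·c^3 − 112·b^2 − 238·b·c + 490·a·b + 98·a·c − 343·a^2 + 105·c^2

(−3·b + 9·a − 3·c − 7)·(−8·b + 7·a + 3·c)·(−2·b − 5·c + 7·a)
= (24·b^2 − 21·a·b − 9·b·c − 72·a·b + 63·a^2 + 27·a·c + 24·b·c − 21·a·c − 9·c^2 + 56·b − 49·a − 21·c)·(−2·b − 5·c + 7·a)    [distributive law]
= (24·b^2 − 93·a·b + 15·b·c + 63·a^2 + 6·a·c − 9·c^2 + 56·b − 49·a − 21·c)·(−2·b − 5·c + 7·a)    [combine like terms]
= −48·b^3 − 120·b^2·c + 168·a·b^2 + 186·a·b^2 + 465·a·b·c − 651·a^2·b − 30·b^2·c − 75·b·c^2 + 105·a·b·c − 126·a^2·b − 315·a^2·c + 441·a^3 − 12·a·b·c − 30·a·c^2 + 42·a^2·c + 18·b·c^2 + 45·c^3 − 63·a·c^2 − 112·b^2 − 280·b·c + 392·a·b + 98·a·b + 245·a·c − 343·a^2 + 42·b·c + 105·c^2 − 147·a·c    [distributive law]
= −48·b^3 − 150·b^2·c + 354·a·b^2 + 558·a·b·c − 777·a^2·b − 57·b·c^2 − 273·a^2·c + 441·a^3 − 93·a·c^2 + 45·c^3 − 112·b^2 − 238·b·c + 490·a·b + 98·a·c − 343·a^2 + 105·c^2    [combine like terms]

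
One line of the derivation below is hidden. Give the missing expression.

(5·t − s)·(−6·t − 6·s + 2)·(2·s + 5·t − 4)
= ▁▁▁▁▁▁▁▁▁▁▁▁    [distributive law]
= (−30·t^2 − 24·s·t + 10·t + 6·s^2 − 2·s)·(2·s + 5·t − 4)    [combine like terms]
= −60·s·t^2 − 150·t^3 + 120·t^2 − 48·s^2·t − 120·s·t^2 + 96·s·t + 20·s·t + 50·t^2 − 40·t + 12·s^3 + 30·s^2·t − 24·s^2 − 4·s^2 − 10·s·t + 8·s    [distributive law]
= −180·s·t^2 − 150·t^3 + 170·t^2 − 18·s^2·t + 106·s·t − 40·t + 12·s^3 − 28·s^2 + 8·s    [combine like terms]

After distributive law, the bracketed line is:

(−30·t^2 − 30·s·t + 10·t + 6·s·t + 6·s^2 − 2·s)·(2·s + 5·t − 4)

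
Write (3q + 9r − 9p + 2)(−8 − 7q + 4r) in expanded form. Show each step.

−38q − 21q^2 − 51qr − 64r + 36r^2 + 72p + 63pq − 36pr − 16

(3q + 9r − 9p + 2)(−8 − 7q + 4r)
= −24q − 21q^2 + 12qr − 72r − 63qr + 36r^2 + 72p + 63pq − 36pr − 16 − 14q + 8r    [distributive law]
= −38q − 21q^2 − 51qr − 64r + 36r^2 + 72p + 63pq − 36pr − 16    [combine like terms]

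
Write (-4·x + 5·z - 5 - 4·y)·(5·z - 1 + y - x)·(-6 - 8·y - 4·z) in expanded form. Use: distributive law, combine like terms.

114·x·z + 200·x·y·z + 100·x·z² - 54·x - 72·x·y - 24·x² - 32·x²·y - 16·x²·z - 30·z² - 140·y·z² - 100·z³ + 160·z + 334·y·z + 136·y²·z - 30 - 34·y + 32·y² + 32·y³

(-4·x + 5·z - 5 - 4·y)·(5·z - 1 + y - x)·(-6 - 8·y - 4·z)
= (-20·x·z + 4·x - 4·x·y + 4·x² + 25·z² - 5·z + 5·y·z - 5·x·z - 25·z + 5 - 5·y + 5·x - 20·y·z + 4·y - 4·y² + 4·x·y)·(-6 - 8·y - 4·z)    [distributive law]
= (-25·x·z + 9·x + 4·x² + 25·z² - 30·z - 15·y·z + 5 - y - 4·y²)·(-6 - 8·y - 4·z)    [combine like terms]
= 150·x·z + 200·x·y·z + 100·x·z² - 54·x - 72·x·y - 36·x·z - 24·x² - 32·x²·y - 16·x²·z - 150·z² - 200·y·z² - 100·z³ + 180·z + 240·y·z + 120·z² + 90·y·z + 120·y²·z + 60·y·z² - 30 - 40·y - 20·z + 6·y + 8·y² + 4·y·z + 24·y² + 32·y³ + 16·y²·z    [distributive law]
= 114·x·z + 200·x·y·z + 100·x·z² - 54·x - 72·x·y - 24·x² - 32·x²·y - 16·x²·z - 30·z² - 140·y·z² - 100·z³ + 160·z + 334·y·z + 136·y²·z - 30 - 34·y + 32·y² + 32·y³    [combine like terms]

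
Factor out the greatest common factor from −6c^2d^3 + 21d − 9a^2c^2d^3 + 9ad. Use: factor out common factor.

3d(−2c^2d^2 + 7 − 3a^2c^2d^2 + 3a)

−6c^2d^3 + 21d − 9a^2c^2d^3 + 9ad
= 3(−2c^2d^3 + 7d − 3a^2c^2d^3 + 3ad)    [factor out 3]
= 3d(−2c^2d^2 + 7 − 3a^2c^2d^2 + 3a)    [factor out d]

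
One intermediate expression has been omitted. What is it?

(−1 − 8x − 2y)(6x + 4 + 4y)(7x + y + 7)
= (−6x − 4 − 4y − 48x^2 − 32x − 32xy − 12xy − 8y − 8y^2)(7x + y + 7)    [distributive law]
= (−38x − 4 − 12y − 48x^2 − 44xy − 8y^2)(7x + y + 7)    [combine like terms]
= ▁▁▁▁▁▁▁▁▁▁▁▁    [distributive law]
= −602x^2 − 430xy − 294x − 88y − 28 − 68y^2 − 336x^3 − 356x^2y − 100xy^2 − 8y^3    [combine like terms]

By distributive law:

−266x^2 − 38xy − 266x − 28x − 4y − 28 − 84xy − 12y^2 − 84y − 336x^3 − 48x^2y − 336x^2 − 308x^2y − 44xy^2 − 308xy − 56xy^2 − 8y^3 − 56y^2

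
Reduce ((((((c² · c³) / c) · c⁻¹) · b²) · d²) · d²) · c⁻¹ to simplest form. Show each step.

((((((c² · c³) / c) · c⁻¹) · b²) · d²) · d²) · c⁻¹
= (((((c⁵ / c) · c⁻¹) · b²) · d²) · d²) · c⁻¹    [product of powers]
= ((((c⁴ · c⁻¹) · b²) · d²) · d²) · c⁻¹    [quotient of powers]
= (((c³ · b²) · d²) · d²) · c⁻¹    [product of powers]
= b²c²d⁴    [product of powers]

b²c²d⁴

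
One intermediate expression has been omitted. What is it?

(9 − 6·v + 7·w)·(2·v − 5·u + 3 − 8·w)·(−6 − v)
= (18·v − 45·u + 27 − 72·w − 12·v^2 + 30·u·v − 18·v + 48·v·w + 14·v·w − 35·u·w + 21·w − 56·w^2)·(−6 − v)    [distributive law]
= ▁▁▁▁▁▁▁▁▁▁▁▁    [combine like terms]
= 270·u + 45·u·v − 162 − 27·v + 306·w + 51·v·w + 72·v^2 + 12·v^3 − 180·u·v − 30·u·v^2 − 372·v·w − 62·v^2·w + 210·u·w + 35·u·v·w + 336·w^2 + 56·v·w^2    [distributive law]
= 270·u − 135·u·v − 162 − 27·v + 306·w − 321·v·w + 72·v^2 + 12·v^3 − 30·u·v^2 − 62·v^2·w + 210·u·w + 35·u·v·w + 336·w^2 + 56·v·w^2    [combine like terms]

Applying combine like terms to the line above:

(−45·u + 27 − 51·w − 12·v^2 + 30·u·v + 62·v·w − 35·u·w − 56·w^2)·(−6 − v)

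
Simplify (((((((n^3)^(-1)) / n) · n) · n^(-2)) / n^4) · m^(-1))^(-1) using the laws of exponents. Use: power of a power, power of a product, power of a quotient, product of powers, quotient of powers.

mn^9

(((((((n^3)^(-1)) / n) · n) · n^(-2)) / n^4) · m^(-1))^(-1)
= (((((((n^3)^(-1)) / n) · n) · n^(-2)) / n^4)^(-1)) · ((m^(-1))^(-1))    [power of a product]
= (((((((n^3)^(-1)) / n) · n) · n^(-2))^(-1)) / ((n^4)^(-1))) · ((m^(-1))^(-1))    [power of a quotient]
= (((((((n^3)^(-1)) / n) · n)^(-1)) · ((n^(-2))^(-1))) / ((n^4)^(-1))) · ((m^(-1))^(-1))    [power of a product]
= (((((((n^3)^(-1)) / n)^(-1)) · (n^(-1))) · ((n^(-2))^(-1))) / ((n^4)^(-1))) · ((m^(-1))^(-1))    [power of a product]
= (((((((n^3)^(-1))^(-1)) / (n^(-1))) · (n^(-1))) · ((n^(-2))^(-1))) / ((n^4)^(-1))) · ((m^(-1))^(-1))    [power of a quotient]
= ((((((n^3)^1) / (n^(-1))) · (n^(-1))) · ((n^(-2))^(-1))) / ((n^4)^(-1))) · ((m^(-1))^(-1))    [power of a power]
= ((((n^3 / (n^(-1))) · (n^(-1))) · ((n^(-2))^(-1))) / ((n^4)^(-1))) · ((m^(-1))^(-1))    [power of a power]
= (((n^4 · (n^(-1))) · ((n^(-2))^(-1))) / ((n^4)^(-1))) · ((m^(-1))^(-1))    [quotient of powers]
= ((n^3 · ((n^(-2))^(-1))) / ((n^4)^(-1))) · ((m^(-1))^(-1))    [product of powers]
= ((n^3 · n^2) / ((n^4)^(-1))) · ((m^(-1))^(-1))    [power of a power]
= (n^5 / ((n^4)^(-1))) · ((m^(-1))^(-1))    [product of powers]
= (n^5 / n^(-4)) · ((m^(-1))^(-1))    [power of a power]
= n^9 · ((m^(-1))^(-1))    [quotient of powers]
= n^9 · m    [power of a power]
= mn^9    [rearrange]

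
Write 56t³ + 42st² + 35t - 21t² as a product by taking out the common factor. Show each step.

7t(8t² + 6st + 5 - 3t)

56t³ + 42st² + 35t - 21t²
= 7(8t³ + 6st² + 5t - 3t²)    [factor out 7]
= 7t(8t² + 6st + 5 - 3t)    [factor out t]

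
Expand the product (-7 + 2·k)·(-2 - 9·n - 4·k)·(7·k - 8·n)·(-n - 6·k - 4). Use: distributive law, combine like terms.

-422·k·n - 1260·k² - 392·k + 2128·n² + 448·n + 2199·k·n² - 1414·k²·n + 504·n³ - 784·k³ - 802·k²·n² + 428·k³·n - 144·k·n³ + 336·k⁴

(-7 + 2·k)·(-2 - 9·n - 4·k)·(7·k - 8·n)·(-n - 6·k - 4)
= (14 + 63·n + 28·k - 4·k - 18·k·n - 8·k²)·(7·k - 8·n)·(-n - 6·k - 4)    [distributive law]
= (14 + 63·n + 24·k - 18·k·n - 8·k²)·(7·k - 8·n)·(-n - 6·k - 4)    [combine like terms]
= (98·k - 112·n + 441·k·n - 504·n² + 168·k² - 192·k·n - 126·k²·n + 144·k·n² - 56·k³ + 64·k²·n)·(-n - 6·k - 4)    [distributive law]
= (98·k - 112·n + 249·k·n - 504·n² + 168·k² - 62·k²·n + 144·k·n² - 56·k³)·(-n - 6·k - 4)    [combine like terms]
= -98·k·n - 588·k² - 392·k + 112·n² + 672·k·n + 448·n - 249·k·n² - 1494·k²·n - 996·k·n + 504·n³ + 3024·k·n² + 2016·n² - 168·k²·n - 1008·k³ - 672·k² + 62·k²·n² + 372·k³·n + 248·k²·n - 144·k·n³ - 864·k²·n² - 576·k·n² + 56·k³·n + 336·k⁴ + 224·k³    [distributive law]
= -422·k·n - 1260·k² - 392·k + 2128·n² + 448·n + 2199·k·n² - 1414·k²·n + 504·n³ - 784·k³ - 802·k²·n² + 428·k³·n - 144·k·n³ + 336·k⁴    [combine like terms]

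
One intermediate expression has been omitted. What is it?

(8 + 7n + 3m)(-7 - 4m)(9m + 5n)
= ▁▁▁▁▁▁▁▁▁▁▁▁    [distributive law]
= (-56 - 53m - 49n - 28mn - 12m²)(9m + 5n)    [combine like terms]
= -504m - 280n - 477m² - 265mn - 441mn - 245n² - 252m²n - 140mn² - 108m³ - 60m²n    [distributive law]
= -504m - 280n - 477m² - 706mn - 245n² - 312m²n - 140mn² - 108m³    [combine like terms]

By distributive law:

(-56 - 32m - 49n - 28mn - 21m - 12m²)(9m + 5n)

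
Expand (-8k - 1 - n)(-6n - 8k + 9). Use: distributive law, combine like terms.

56kn + 64k² - 64k - 3n - 9 + 6n²

(-8k - 1 - n)(-6n - 8k + 9)
= 48kn + 64k² - 72k + 6n + 8k - 9 + 6n² + 8kn - 9n    [distributive law]
= 56kn + 64k² - 64k - 3n - 9 + 6n²    [combine like terms]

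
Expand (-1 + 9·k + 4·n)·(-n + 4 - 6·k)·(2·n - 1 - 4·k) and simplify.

(-1 + 9·k + 4·n)·(-n + 4 - 6·k)·(2·n - 1 - 4·k)
= (n - 4 + 6·k - 9·k·n + 36·k - 54·k^2 - 4·n^2 + 16·n - 24·k·n)·(2·n - 1 - 4·k)    [distributive law]
= (17·n - 4 + 42·k - 33·k·n - 54·k^2 - 4·n^2)·(2·n - 1 - 4·k)    [combine like terms]
= 34·n^2 - 17·n - 68·k·n - 8·n + 4 + 16·k + 84·k·n - 42·k - 168·k^2 - 66·k·n^2 + 33·k·n + 132·k^2·n - 108·k^2·n + 54·k^2 + 216·k^3 - 8·n^3 + 4·n^2 + 16·k·n^2    [distributive law]
= 38·n^2 - 25·n + 49·k·n + 4 - 26·k - 114·k^2 - 50·k·n^2 + 24·k^2·n + 216·k^3 - 8·n^3    [combine like terms]

38·n^2 - 25·n + 49·k·n + 4 - 26·k - 114·k^2 - 50·k·n^2 + 24·k^2·n + 216·k^3 - 8·n^3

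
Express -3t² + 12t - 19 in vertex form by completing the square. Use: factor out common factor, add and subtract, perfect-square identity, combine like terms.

-3t² + 12t - 19
= -3(t² - 4t) - 19    [factor out -3 from the t-terms]
= -3(t² - 4t + 4 - 4) - 19    [add and subtract 4 inside the bracket]
= -3(t - 2)² + 12 - 19    [perfect-square identity]
= -3(t - 2)² - 7    [combine constants]

-3(t - 2)² - 7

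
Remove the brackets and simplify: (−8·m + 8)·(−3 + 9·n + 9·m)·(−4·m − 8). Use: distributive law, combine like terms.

192·m² − 672·m + 288·m²·n + 288·m·n + 288·m³ + 192 − 576·n

(−8·m + 8)·(−3 + 9·n + 9·m)·(−4·m − 8)
= (24·m − 72·m·n − 72·m² − 24 + 72·n + 72·m)·(−4·m − 8)    [distributive law]
= (96·m − 72·m·n − 72·m² − 24 + 72·n)·(−4·m − 8)    [combine like terms]
= −384·m² − 768·m + 288·m²·n + 576·m·n + 288·m³ + 576·m² + 96·m + 192 − 288·m·n − 576·n    [distributive law]
= 192·m² − 672·m + 288·m²·n + 288·m·n + 288·m³ + 192 − 576·n    [combine like terms]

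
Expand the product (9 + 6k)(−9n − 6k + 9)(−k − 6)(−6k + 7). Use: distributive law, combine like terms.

−2052k^2n − 81kn + 3402n + 1998k^2 + 2349k − 3402 − 324k^3n − 216k^4 − 1044k^3

(9 + 6k)(−9n − 6k + 9)(−k − 6)(−6k + 7)
= (−81n − 54k + 81 − 54kn − 36k^2 + 54k)(−k − 6)(−6k + 7)    [distributive law]
= (−81n + 81 − 54kn − 36k^2)(−k − 6)(−6k + 7)    [combine like terms]
= (81kn + 486n − 81k − 486 + 54k^2n + 324kn + 36k^3 + 216k^2)(−6k + 7)    [distributive law]
= (405kn + 486n − 81k − 486 + 54k^2n + 36k^3 + 216k^2)(−6k + 7)    [combine like terms]
= −2430k^2n + 2835kn − 2916kn + 3402n + 486k^2 − 567k + 2916k − 3402 − 324k^3n + 378k^2n − 216k^4 + 252k^3 − 1296k^3 + 1512k^2    [distributive law]
= −2052k^2n − 81kn + 3402n + 1998k^2 + 2349k − 3402 − 324k^3n − 216k^4 − 1044k^3    [combine like terms]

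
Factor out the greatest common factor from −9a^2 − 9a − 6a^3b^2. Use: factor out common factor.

3a(−3a − 3 − 2a^2b^2)

−9a^2 − 9a − 6a^3b^2
= 3(−3a^2 − 3a − 2a^3b^2)    [factor out 3]
= 3a(−3a − 3 − 2a^2b^2)    [factor out a]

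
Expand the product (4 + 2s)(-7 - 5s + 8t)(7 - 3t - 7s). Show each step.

(4 + 2s)(-7 - 5s + 8t)(7 - 3t - 7s)
= (-28 - 20s + 32t - 14s - 10s^2 + 16st)(7 - 3t - 7s)    [distributive law]
= (-28 - 34s + 32t - 10s^2 + 16st)(7 - 3t - 7s)    [combine like terms]
= -196 + 84t + 196s - 238s + 102st + 238s^2 + 224t - 96t^2 - 224st - 70s^2 + 30s^2t + 70s^3 + 112st - 48st^2 - 112s^2t    [distributive law]
= -196 + 308t - 42s - 10st + 168s^2 - 96t^2 - 82s^2t + 70s^3 - 48st^2    [combine like terms]

-196 + 308t - 42s - 10st + 168s^2 - 96t^2 - 82s^2t + 70s^3 - 48st^2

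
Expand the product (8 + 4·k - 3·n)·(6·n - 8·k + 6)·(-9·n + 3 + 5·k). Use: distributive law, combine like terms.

(8 + 4·k - 3·n)·(6·n - 8·k + 6)·(-9·n + 3 + 5·k)
= (48·n - 64·k + 48 + 24·k·n - 32·k^2 + 24·k - 18·n^2 + 24·k·n - 18·n)·(-9·n + 3 + 5·k)    [distributive law]
= (30·n - 40·k + 48 + 48·k·n - 32·k^2 - 18·n^2)·(-9·n + 3 + 5·k)    [combine like terms]
= -270·n^2 + 90·n + 150·k·n + 360·k·n - 120·k - 200·k^2 - 432·n + 144 + 240·k - 432·k·n^2 + 144·k·n + 240·k^2·n + 288·k^2·n - 96·k^2 - 160·k^3 + 162·n^3 - 54·n^2 - 90·k·n^2    [distributive law]
= -324·n^2 - 342·n + 654·k·n + 120·k - 296·k^2 + 144 - 522·k·n^2 + 528·k^2·n - 160·k^3 + 162·n^3    [combine like terms]

-324·n^2 - 342·n + 654·k·n + 120·k - 296·k^2 + 144 - 522·k·n^2 + 528·k^2·n - 160·k^3 + 162·n^3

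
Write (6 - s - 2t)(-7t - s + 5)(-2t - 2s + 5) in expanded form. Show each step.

(6 - s - 2t)(-7t - s + 5)(-2t - 2s + 5)
= (-42t - 6s + 30 + 7st + s^2 - 5s + 14t^2 + 2st - 10t)(-2t - 2s + 5)    [distributive law]
= (-52t - 11s + 30 + 9st + s^2 + 14t^2)(-2t - 2s + 5)    [combine like terms]
= 104t^2 + 104st - 260t + 22st + 22s^2 - 55s - 60t - 60s + 150 - 18st^2 - 18s^2t + 45st - 2s^2t - 2s^3 + 5s^2 - 28t^3 - 28st^2 + 70t^2    [distributive law]
= 174t^2 + 171st - 320t + 27s^2 - 115s + 150 - 46st^2 - 20s^2t - 2s^3 - 28t^3    [combine like terms]

174t^2 + 171st - 320t + 27s^2 - 115s + 150 - 46st^2 - 20s^2t - 2s^3 - 28t^3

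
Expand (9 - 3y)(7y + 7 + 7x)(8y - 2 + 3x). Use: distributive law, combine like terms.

378y² + 420y + 672xy - 126 + 63x + 189x² - 168y³ - 231xy² - 63x²y

(9 - 3y)(7y + 7 + 7x)(8y - 2 + 3x)
= (63y + 63 + 63x - 21y² - 21y - 21xy)(8y - 2 + 3x)    [distributive law]
= (42y + 63 + 63x - 21y² - 21xy)(8y - 2 + 3x)    [combine like terms]
= 336y² - 84y + 126xy + 504y - 126 + 189x + 504xy - 126x + 189x² - 168y³ + 42y² - 63xy² - 168xy² + 42xy - 63x²y    [distributive law]
= 378y² + 420y + 672xy - 126 + 63x + 189x² - 168y³ - 231xy² - 63x²y    [combine like terms]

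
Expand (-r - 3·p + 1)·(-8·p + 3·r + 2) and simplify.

-p·r - 3·r² + r + 24·p² - 14·p + 2

(-r - 3·p + 1)·(-8·p + 3·r + 2)
= 8·p·r - 3·r² - 2·r + 24·p² - 9·p·r - 6·p - 8·p + 3·r + 2    [distributive law]
= -p·r - 3·r² + r + 24·p² - 14·p + 2    [combine like terms]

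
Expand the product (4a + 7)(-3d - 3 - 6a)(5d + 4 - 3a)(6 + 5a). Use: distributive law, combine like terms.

(4a + 7)(-3d - 3 - 6a)(5d + 4 - 3a)(6 + 5a)
= (-12ad - 12a - 24a^2 - 21d - 21 - 42a)(5d + 4 - 3a)(6 + 5a)    [distributive law]
= (-12ad - 54a - 24a^2 - 21d - 21)(5d + 4 - 3a)(6 + 5a)    [combine like terms]
= (-60ad^2 - 48ad + 36a^2d - 270ad - 216a + 162a^2 - 120a^2d - 96a^2 + 72a^3 - 105d^2 - 84d + 63ad - 105d - 84 + 63a)(6 + 5a)    [distributive law]
= (-60ad^2 - 255ad - 84a^2d - 153a + 66a^2 + 72a^3 - 105d^2 - 189d - 84)(6 + 5a)    [combine like terms]
= -360ad^2 - 300a^2d^2 - 1530ad - 1275a^2d - 504a^2d - 420a^3d - 918a - 765a^2 + 396a^2 + 330a^3 + 432a^3 + 360a^4 - 630d^2 - 525ad^2 - 1134d - 945ad - 504 - 420a    [distributive law]
= -885ad^2 - 300a^2d^2 - 2475ad - 1779a^2d - 420a^3d - 1338a - 369a^2 + 762a^3 + 360a^4 - 630d^2 - 1134d - 504    [combine like terms]

-885ad^2 - 300a^2d^2 - 2475ad - 1779a^2d - 420a^3d - 1338a - 369a^2 + 762a^3 + 360a^4 - 630d^2 - 1134d - 504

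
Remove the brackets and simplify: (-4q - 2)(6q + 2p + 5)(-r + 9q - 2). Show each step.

(-4q - 2)(6q + 2p + 5)(-r + 9q - 2)
= (-24q^2 - 8pq - 20q - 12q - 4p - 10)(-r + 9q - 2)    [distributive law]
= (-24q^2 - 8pq - 32q - 4p - 10)(-r + 9q - 2)    [combine like terms]
= 24q^2r - 216q^3 + 48q^2 + 8pqr - 72pq^2 + 16pq + 32qr - 288q^2 + 64q + 4pr - 36pq + 8p + 10r - 90q + 20    [distributive law]
= 24q^2r - 216q^3 - 240q^2 + 8pqr - 72pq^2 - 20pq + 32qr - 26q + 4pr + 8p + 10r + 20    [combine like terms]

24q^2r - 216q^3 - 240q^2 + 8pqr - 72pq^2 - 20pq + 32qr - 26q + 4pr + 8p + 10r + 20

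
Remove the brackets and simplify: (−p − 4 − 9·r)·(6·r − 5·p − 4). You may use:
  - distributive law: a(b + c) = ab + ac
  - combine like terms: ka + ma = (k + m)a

39·p·r + 5·p^2 + 24·p + 12·r + 16 − 54·r^2

(−p − 4 − 9·r)·(6·r − 5·p − 4)
= −6·p·r + 5·p^2 + 4·p − 24·r + 20·p + 16 − 54·r^2 + 45·p·r + 36·r    [distributive law]
= 39·p·r + 5·p^2 + 24·p + 12·r + 16 − 54·r^2    [combine like terms]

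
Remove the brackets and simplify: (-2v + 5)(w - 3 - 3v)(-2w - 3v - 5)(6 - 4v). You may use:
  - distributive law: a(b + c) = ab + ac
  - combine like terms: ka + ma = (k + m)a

(-2v + 5)(w - 3 - 3v)(-2w - 3v - 5)(6 - 4v)
= (-2vw + 6v + 6v² + 5w - 15 - 15v)(-2w - 3v - 5)(6 - 4v)    [distributive law]
= (-2vw - 9v + 6v² + 5w - 15)(-2w - 3v - 5)(6 - 4v)    [combine like terms]
= (4vw² + 6v²w + 10vw + 18vw + 27v² + 45v - 12v²w - 18v³ - 30v² - 10w² - 15vw - 25w + 30w + 45v + 75)(6 - 4v)    [distributive law]
= (4vw² - 6v²w + 13vw - 3v² + 90v - 18v³ - 10w² + 5w + 75)(6 - 4v)    [combine like terms]
= 24vw² - 16v²w² - 36v²w + 24v³w + 78vw - 52v²w - 18v² + 12v³ + 540v - 360v² - 108v³ + 72v⁴ - 60w² + 40vw² + 30w - 20vw + 450 - 300v    [distributive law]
= 64vw² - 16v²w² - 88v²w + 24v³w + 58vw - 378v² - 96v³ + 240v + 72v⁴ - 60w² + 30w + 450    [combine like terms]

64vw² - 16v²w² - 88v²w + 24v³w + 58vw - 378v² - 96v³ + 240v + 72v⁴ - 60w² + 30w + 450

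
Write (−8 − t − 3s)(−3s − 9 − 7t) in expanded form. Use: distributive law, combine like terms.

(−8 − t − 3s)(−3s − 9 − 7t)
= 24s + 72 + 56t + 3st + 9t + 7t^2 + 9s^2 + 27s + 21st    [distributive law]
= 51s + 72 + 65t + 24st + 7t^2 + 9s^2    [combine like terms]

51s + 72 + 65t + 24st + 7t^2 + 9s^2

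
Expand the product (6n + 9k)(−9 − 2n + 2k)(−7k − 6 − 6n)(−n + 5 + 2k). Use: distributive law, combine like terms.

492kn^2 + 4662kn + 1011k^2n + 1656n^2 + 1620n − 36n^3 + 24kn^3 + 306k^2n^2 − 72n^4 − 6k^3n + 3267k^2 + 288k^3 + 2430k − 252k^4

(6n + 9k)(−9 − 2n + 2k)(−7k − 6 − 6n)(−n + 5 + 2k)
= (−54n − 12n^2 + 12kn − 81k − 18kn + 18k^2)(−7k − 6 − 6n)(−n + 5 + 2k)    [distributive law]
= (−54n − 12n^2 − 6kn − 81k + 18k^2)(−7k − 6 − 6n)(−n + 5 + 2k)    [combine like terms]
= (378kn + 324n + 324n^2 + 84kn^2 + 72n^2 + 72n^3 + 42k^2n + 36kn + 36kn^2 + 567k^2 + 486k + 486kn − 126k^3 − 108k^2 − 108k^2n)(−n + 5 + 2k)    [distributive law]
= (900kn + 324n + 396n^2 + 120kn^2 + 72n^3 − 66k^2n + 459k^2 + 486k − 126k^3)(−n + 5 + 2k)    [combine like terms]
= −900kn^2 + 4500kn + 1800k^2n − 324n^2 + 1620n + 648kn − 396n^3 + 1980n^2 + 792kn^2 − 120kn^3 + 600kn^2 + 240k^2n^2 − 72n^4 + 360n^3 + 144kn^3 + 66k^2n^2 − 330k^2n − 132k^3n − 459k^2n + 2295k^2 + 918k^3 − 486kn + 2430k + 972k^2 + 126k^3n − 630k^3 − 252k^4    [distributive law]
= 492kn^2 + 4662kn + 1011k^2n + 1656n^2 + 1620n − 36n^3 + 24kn^3 + 306k^2n^2 − 72n^4 − 6k^3n + 3267k^2 + 288k^3 + 2430k − 252k^4    [combine like terms]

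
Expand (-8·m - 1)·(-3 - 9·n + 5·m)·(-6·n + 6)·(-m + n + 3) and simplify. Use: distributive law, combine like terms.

(-8·m - 1)·(-3 - 9·n + 5·m)·(-6·n + 6)·(-m + n + 3)
= (24·m + 72·m·n - 40·m² + 3 + 9·n - 5·m)·(-6·n + 6)·(-m + n + 3)    [distributive law]
= (19·m + 72·m·n - 40·m² + 3 + 9·n)·(-6·n + 6)·(-m + n + 3)    [combine like terms]
= (-114·m·n + 114·m - 432·m·n² + 432·m·n + 240·m²·n - 240·m² - 18·n + 18 - 54·n² + 54·n)·(-m + n + 3)    [distributive law]
= (318·m·n + 114·m - 432·m·n² + 240·m²·n - 240·m² + 36·n + 18 - 54·n²)·(-m + n + 3)    [combine like terms]
= -318·m²·n + 318·m·n² + 954·m·n - 114·m² + 114·m·n + 342·m + 432·m²·n² - 432·m·n³ - 1296·m·n² - 240·m³·n + 240·m²·n² + 720·m²·n + 240·m³ - 240·m²·n - 720·m² - 36·m·n + 36·n² + 108·n - 18·m + 18·n + 54 + 54·m·n² - 54·n³ - 162·n²    [distributive law]
= 162·m²·n - 924·m·n² + 1032·m·n - 834·m² + 324·m + 672·m²·n² - 432·m·n³ - 240·m³·n + 240·m³ - 126·n² + 126·n + 54 - 54·n³    [combine like terms]

162·m²·n - 924·m·n² + 1032·m·n - 834·m² + 324·m + 672·m²·n² - 432·m·n³ - 240·m³·n + 240·m³ - 126·n² + 126·n + 54 - 54·n³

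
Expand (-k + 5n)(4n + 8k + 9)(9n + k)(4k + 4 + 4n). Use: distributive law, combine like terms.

(-k + 5n)(4n + 8k + 9)(9n + k)(4k + 4 + 4n)
= (-4kn - 8k² - 9k + 20n² + 40kn + 45n)(9n + k)(4k + 4 + 4n)    [distributive law]
= (36kn - 8k² - 9k + 20n² + 45n)(9n + k)(4k + 4 + 4n)    [combine like terms]
= (324kn² + 36k²n - 72k²n - 8k³ - 81kn - 9k² + 180n³ + 20kn² + 405n² + 45kn)(4k + 4 + 4n)    [distributive law]
= (344kn² - 36k²n - 8k³ - 36kn - 9k² + 180n³ + 405n²)(4k + 4 + 4n)    [combine like terms]
= 1376k²n² + 1376kn² + 1376kn³ - 144k³n - 144k²n - 144k²n² - 32k⁴ - 32k³ - 32k³n - 144k²n - 144kn - 144kn² - 36k³ - 36k² - 36k²n + 720kn³ + 720n³ + 720n⁴ + 1620kn² + 1620n² + 1620n³    [distributive law]
= 1232k²n² + 2852kn² + 2096kn³ - 176k³n - 324k²n - 32k⁴ - 68k³ - 144kn - 36k² + 2340n³ + 720n⁴ + 1620n²    [combine like terms]

1232k²n² + 2852kn² + 2096kn³ - 176k³n - 324k²n - 32k⁴ - 68k³ - 144kn - 36k² + 2340n³ + 720n⁴ + 1620n²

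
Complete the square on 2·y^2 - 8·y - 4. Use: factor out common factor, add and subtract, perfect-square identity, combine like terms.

2(y - 2)^2 - 12

2·y^2 - 8·y - 4
= 2(y^2 - 4·y) - 4    [factor out 2 from the y-terms]
= 2(y^2 - 4·y + 4 - 4) - 4    [add and subtract 4 inside the bracket]
= 2(y - 2)^2 - 8 - 4    [perfect-square identity]
= 2(y - 2)^2 - 12    [combine constants]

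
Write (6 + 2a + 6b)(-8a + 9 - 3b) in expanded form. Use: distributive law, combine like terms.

(6 + 2a + 6b)(-8a + 9 - 3b)
= -48a + 54 - 18b - 16a² + 18a - 6ab - 48ab + 54b - 18b²    [distributive law]
= -30a + 54 + 36b - 16a² - 54ab - 18b²    [combine like terms]

-30a + 54 + 36b - 16a² - 54ab - 18b²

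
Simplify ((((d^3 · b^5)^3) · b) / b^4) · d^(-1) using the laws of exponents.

b^12d^8

((((d^3 · b^5)^3) · b) / b^4) · d^(-1)
= (((((d^3)^3) · ((b^5)^3)) · b) / b^4) · d^(-1)    [power of a product]
= (((d^9 · ((b^5)^3)) · b) / b^4) · d^(-1)    [power of a power]
= (((d^9 · b^15) · b) / b^4) · d^(-1)    [power of a power]
= b^12d^8    [quotient of powers; product of powers]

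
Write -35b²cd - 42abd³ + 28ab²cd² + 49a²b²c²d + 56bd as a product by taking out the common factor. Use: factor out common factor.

7bd(-5bc - 6ad² + 4abcd + 7a²bc² + 8)

-35b²cd - 42abd³ + 28ab²cd² + 49a²b²c²d + 56bd
= 7(-5b²cd - 6abd³ + 4ab²cd² + 7a²b²c²d + 8bd)    [factor out 7]
= 7bd(-5bc - 6ad² + 4abcd + 7a²bc² + 8)    [factor out bd]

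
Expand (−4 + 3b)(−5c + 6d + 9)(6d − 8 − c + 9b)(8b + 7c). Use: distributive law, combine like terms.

−234bcd + 1008c²d − 4772bc − 868c² + 1751bc² − 140c³ + 3885b²c − 1152bd² − 1008cd² − 192bd − 168cd − 1584b²d + 2304b + 2016c − 4320b² + 270b²cd − 756bc²d − 825b²c² + 105bc³ − 1080b³c + 864b²d² + 756bcd² + 1296b³d + 1944b³

(−4 + 3b)(−5c + 6d + 9)(6d − 8 − c + 9b)(8b + 7c)
= (20c − 24d − 36 − 15bc + 18bd + 27b)(6d − 8 − c + 9b)(8b + 7c)    [distributive law]
= (120cd − 160c − 20c² + 180bc − 144d² + 192d + 24cd − 216bd − 216d + 288 + 36c − 324b − 90bcd + 120bc + 15bc² − 135b²c + 108bd² − 144bd − 18bcd + 162b²d + 162bd − 216b − 27bc + 243b²)(8b + 7c)    [distributive law]
= (144cd − 124c − 20c² + 273bc − 144d² − 24d − 198bd + 288 − 540b − 108bcd + 15bc² − 135b²c + 108bd² + 162b²d + 243b²)(8b + 7c)    [combine like terms]
= 1152bcd + 1008c²d − 992bc − 868c² − 160bc² − 140c³ + 2184b²c + 1911bc² − 1152bd² − 1008cd² − 192bd − 168cd − 1584b²d − 1386bcd + 2304b + 2016c − 4320b² − 3780bc − 864b²cd − 756bc²d + 120b²c² + 105bc³ − 1080b³c − 945b²c² + 864b²d² + 756bcd² + 1296b³d + 1134b²cd + 1944b³ + 1701b²c    [distributive law]
= −234bcd + 1008c²d − 4772bc − 868c² + 1751bc² − 140c³ + 3885b²c − 1152bd² − 1008cd² − 192bd − 168cd − 1584b²d + 2304b + 2016c − 4320b² + 270b²cd − 756bc²d − 825b²c² + 105bc³ − 1080b³c + 864b²d² + 756bcd² + 1296b³d + 1944b³    [combine like terms]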